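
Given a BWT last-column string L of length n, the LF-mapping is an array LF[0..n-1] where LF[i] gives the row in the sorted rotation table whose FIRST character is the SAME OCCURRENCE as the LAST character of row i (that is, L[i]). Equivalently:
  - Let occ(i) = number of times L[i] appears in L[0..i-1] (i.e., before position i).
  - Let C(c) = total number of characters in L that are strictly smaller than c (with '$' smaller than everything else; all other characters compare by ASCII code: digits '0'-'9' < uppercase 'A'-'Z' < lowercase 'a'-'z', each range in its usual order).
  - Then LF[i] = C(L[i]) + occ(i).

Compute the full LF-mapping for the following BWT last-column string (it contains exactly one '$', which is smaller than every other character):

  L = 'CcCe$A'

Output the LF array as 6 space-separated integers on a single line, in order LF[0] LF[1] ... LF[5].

Answer: 2 4 3 5 0 1

Derivation:
Char counts: '$':1, 'A':1, 'C':2, 'c':1, 'e':1
C (first-col start): C('$')=0, C('A')=1, C('C')=2, C('c')=4, C('e')=5
L[0]='C': occ=0, LF[0]=C('C')+0=2+0=2
L[1]='c': occ=0, LF[1]=C('c')+0=4+0=4
L[2]='C': occ=1, LF[2]=C('C')+1=2+1=3
L[3]='e': occ=0, LF[3]=C('e')+0=5+0=5
L[4]='$': occ=0, LF[4]=C('$')+0=0+0=0
L[5]='A': occ=0, LF[5]=C('A')+0=1+0=1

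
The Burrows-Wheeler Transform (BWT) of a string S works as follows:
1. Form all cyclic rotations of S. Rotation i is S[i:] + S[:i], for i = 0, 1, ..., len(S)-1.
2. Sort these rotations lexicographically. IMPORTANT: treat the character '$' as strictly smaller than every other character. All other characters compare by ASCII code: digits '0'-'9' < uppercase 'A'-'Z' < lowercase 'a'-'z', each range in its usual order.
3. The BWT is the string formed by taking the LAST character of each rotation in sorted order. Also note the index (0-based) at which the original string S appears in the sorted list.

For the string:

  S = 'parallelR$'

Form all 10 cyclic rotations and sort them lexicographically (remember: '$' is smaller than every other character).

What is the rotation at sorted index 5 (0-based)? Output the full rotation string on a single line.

Answer: lR$paralle

Derivation:
All 10 rotations (rotation i = S[i:]+S[:i]):
  rot[0] = parallelR$
  rot[1] = arallelR$p
  rot[2] = rallelR$pa
  rot[3] = allelR$par
  rot[4] = llelR$para
  rot[5] = lelR$paral
  rot[6] = elR$parall
  rot[7] = lR$paralle
  rot[8] = R$parallel
  rot[9] = $parallelR
Sorted (with $ < everything):
  sorted[0] = $parallelR
  sorted[1] = R$parallel
  sorted[2] = allelR$par
  sorted[3] = arallelR$p
  sorted[4] = elR$parall
  sorted[5] = lR$paralle
  sorted[6] = lelR$paral
  sorted[7] = llelR$para
  sorted[8] = parallelR$
  sorted[9] = rallelR$pa
sorted[5] = lR$paralle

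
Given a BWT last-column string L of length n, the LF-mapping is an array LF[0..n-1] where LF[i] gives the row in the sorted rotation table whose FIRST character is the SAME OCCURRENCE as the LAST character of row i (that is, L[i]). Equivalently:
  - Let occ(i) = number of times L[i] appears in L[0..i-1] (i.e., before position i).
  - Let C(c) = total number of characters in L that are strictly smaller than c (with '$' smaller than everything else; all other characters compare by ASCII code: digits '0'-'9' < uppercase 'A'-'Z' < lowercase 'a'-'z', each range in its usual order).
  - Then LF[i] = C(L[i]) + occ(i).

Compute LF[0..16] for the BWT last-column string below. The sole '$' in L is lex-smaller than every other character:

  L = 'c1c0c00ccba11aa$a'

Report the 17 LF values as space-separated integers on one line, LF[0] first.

Answer: 12 4 13 1 14 2 3 15 16 11 7 5 6 8 9 0 10

Derivation:
Char counts: '$':1, '0':3, '1':3, 'a':4, 'b':1, 'c':5
C (first-col start): C('$')=0, C('0')=1, C('1')=4, C('a')=7, C('b')=11, C('c')=12
L[0]='c': occ=0, LF[0]=C('c')+0=12+0=12
L[1]='1': occ=0, LF[1]=C('1')+0=4+0=4
L[2]='c': occ=1, LF[2]=C('c')+1=12+1=13
L[3]='0': occ=0, LF[3]=C('0')+0=1+0=1
L[4]='c': occ=2, LF[4]=C('c')+2=12+2=14
L[5]='0': occ=1, LF[5]=C('0')+1=1+1=2
L[6]='0': occ=2, LF[6]=C('0')+2=1+2=3
L[7]='c': occ=3, LF[7]=C('c')+3=12+3=15
L[8]='c': occ=4, LF[8]=C('c')+4=12+4=16
L[9]='b': occ=0, LF[9]=C('b')+0=11+0=11
L[10]='a': occ=0, LF[10]=C('a')+0=7+0=7
L[11]='1': occ=1, LF[11]=C('1')+1=4+1=5
L[12]='1': occ=2, LF[12]=C('1')+2=4+2=6
L[13]='a': occ=1, LF[13]=C('a')+1=7+1=8
L[14]='a': occ=2, LF[14]=C('a')+2=7+2=9
L[15]='$': occ=0, LF[15]=C('$')+0=0+0=0
L[16]='a': occ=3, LF[16]=C('a')+3=7+3=10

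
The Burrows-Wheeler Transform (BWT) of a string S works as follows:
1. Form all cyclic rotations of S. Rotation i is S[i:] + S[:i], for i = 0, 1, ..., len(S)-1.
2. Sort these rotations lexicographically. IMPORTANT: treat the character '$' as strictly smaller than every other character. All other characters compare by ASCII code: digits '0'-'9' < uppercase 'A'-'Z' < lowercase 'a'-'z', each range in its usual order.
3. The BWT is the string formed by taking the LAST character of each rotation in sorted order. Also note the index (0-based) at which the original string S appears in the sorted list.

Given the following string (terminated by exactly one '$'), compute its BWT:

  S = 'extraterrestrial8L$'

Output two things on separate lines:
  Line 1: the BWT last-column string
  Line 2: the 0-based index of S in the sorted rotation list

Answer: Ll8irtr$ratrteeaxse
7

Derivation:
All 19 rotations (rotation i = S[i:]+S[:i]):
  rot[0] = extraterrestrial8L$
  rot[1] = xtraterrestrial8L$e
  rot[2] = traterrestrial8L$ex
  rot[3] = raterrestrial8L$ext
  rot[4] = aterrestrial8L$extr
  rot[5] = terrestrial8L$extra
  rot[6] = errestrial8L$extrat
  rot[7] = rrestrial8L$extrate
  rot[8] = restrial8L$extrater
  rot[9] = estrial8L$extraterr
  rot[10] = strial8L$extraterre
  rot[11] = trial8L$extraterres
  rot[12] = rial8L$extraterrest
  rot[13] = ial8L$extraterrestr
  rot[14] = al8L$extraterrestri
  rot[15] = l8L$extraterrestria
  rot[16] = 8L$extraterrestrial
  rot[17] = L$extraterrestrial8
  rot[18] = $extraterrestrial8L
Sorted (with $ < everything):
  sorted[0] = $extraterrestrial8L  (last char: 'L')
  sorted[1] = 8L$extraterrestrial  (last char: 'l')
  sorted[2] = L$extraterrestrial8  (last char: '8')
  sorted[3] = al8L$extraterrestri  (last char: 'i')
  sorted[4] = aterrestrial8L$extr  (last char: 'r')
  sorted[5] = errestrial8L$extrat  (last char: 't')
  sorted[6] = estrial8L$extraterr  (last char: 'r')
  sorted[7] = extraterrestrial8L$  (last char: '$')
  sorted[8] = ial8L$extraterrestr  (last char: 'r')
  sorted[9] = l8L$extraterrestria  (last char: 'a')
  sorted[10] = raterrestrial8L$ext  (last char: 't')
  sorted[11] = restrial8L$extrater  (last char: 'r')
  sorted[12] = rial8L$extraterrest  (last char: 't')
  sorted[13] = rrestrial8L$extrate  (last char: 'e')
  sorted[14] = strial8L$extraterre  (last char: 'e')
  sorted[15] = terrestrial8L$extra  (last char: 'a')
  sorted[16] = traterrestrial8L$ex  (last char: 'x')
  sorted[17] = trial8L$extraterres  (last char: 's')
  sorted[18] = xtraterrestrial8L$e  (last char: 'e')
Last column: Ll8irtr$ratrteeaxse
Original string S is at sorted index 7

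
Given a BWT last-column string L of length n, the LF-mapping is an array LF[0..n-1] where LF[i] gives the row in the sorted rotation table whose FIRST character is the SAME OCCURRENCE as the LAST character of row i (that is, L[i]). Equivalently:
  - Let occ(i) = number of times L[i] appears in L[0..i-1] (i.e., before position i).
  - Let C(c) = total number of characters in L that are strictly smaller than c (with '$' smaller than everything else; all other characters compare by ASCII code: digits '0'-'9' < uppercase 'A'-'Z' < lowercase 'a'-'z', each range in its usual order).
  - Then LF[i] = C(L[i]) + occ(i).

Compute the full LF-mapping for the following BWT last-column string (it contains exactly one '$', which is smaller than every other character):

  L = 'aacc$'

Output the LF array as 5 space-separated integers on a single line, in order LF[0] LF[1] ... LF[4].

Char counts: '$':1, 'a':2, 'c':2
C (first-col start): C('$')=0, C('a')=1, C('c')=3
L[0]='a': occ=0, LF[0]=C('a')+0=1+0=1
L[1]='a': occ=1, LF[1]=C('a')+1=1+1=2
L[2]='c': occ=0, LF[2]=C('c')+0=3+0=3
L[3]='c': occ=1, LF[3]=C('c')+1=3+1=4
L[4]='$': occ=0, LF[4]=C('$')+0=0+0=0

Answer: 1 2 3 4 0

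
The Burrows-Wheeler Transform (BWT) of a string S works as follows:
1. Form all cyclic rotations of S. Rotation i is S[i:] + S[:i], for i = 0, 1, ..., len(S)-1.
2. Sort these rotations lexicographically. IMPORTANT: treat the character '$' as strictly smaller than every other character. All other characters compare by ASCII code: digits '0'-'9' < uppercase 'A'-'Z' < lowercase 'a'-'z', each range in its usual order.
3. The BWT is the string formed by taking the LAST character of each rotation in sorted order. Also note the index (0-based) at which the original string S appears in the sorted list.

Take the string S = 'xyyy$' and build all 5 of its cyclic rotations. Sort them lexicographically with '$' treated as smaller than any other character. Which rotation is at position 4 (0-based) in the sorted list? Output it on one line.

All 5 rotations (rotation i = S[i:]+S[:i]):
  rot[0] = xyyy$
  rot[1] = yyy$x
  rot[2] = yy$xy
  rot[3] = y$xyy
  rot[4] = $xyyy
Sorted (with $ < everything):
  sorted[0] = $xyyy
  sorted[1] = xyyy$
  sorted[2] = y$xyy
  sorted[3] = yy$xy
  sorted[4] = yyy$x
sorted[4] = yyy$x

Answer: yyy$x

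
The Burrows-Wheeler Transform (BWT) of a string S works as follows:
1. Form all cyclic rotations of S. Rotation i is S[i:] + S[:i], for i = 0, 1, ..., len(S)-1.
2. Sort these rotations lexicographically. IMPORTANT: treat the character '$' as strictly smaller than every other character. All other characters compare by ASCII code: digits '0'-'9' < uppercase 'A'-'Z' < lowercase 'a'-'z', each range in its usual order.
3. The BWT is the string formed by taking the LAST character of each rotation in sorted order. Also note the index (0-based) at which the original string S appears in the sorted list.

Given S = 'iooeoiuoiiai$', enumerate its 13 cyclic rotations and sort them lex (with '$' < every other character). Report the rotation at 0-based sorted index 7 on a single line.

Answer: iuoiiai$iooeo

Derivation:
All 13 rotations (rotation i = S[i:]+S[:i]):
  rot[0] = iooeoiuoiiai$
  rot[1] = ooeoiuoiiai$i
  rot[2] = oeoiuoiiai$io
  rot[3] = eoiuoiiai$ioo
  rot[4] = oiuoiiai$iooe
  rot[5] = iuoiiai$iooeo
  rot[6] = uoiiai$iooeoi
  rot[7] = oiiai$iooeoiu
  rot[8] = iiai$iooeoiuo
  rot[9] = iai$iooeoiuoi
  rot[10] = ai$iooeoiuoii
  rot[11] = i$iooeoiuoiia
  rot[12] = $iooeoiuoiiai
Sorted (with $ < everything):
  sorted[0] = $iooeoiuoiiai
  sorted[1] = ai$iooeoiuoii
  sorted[2] = eoiuoiiai$ioo
  sorted[3] = i$iooeoiuoiia
  sorted[4] = iai$iooeoiuoi
  sorted[5] = iiai$iooeoiuo
  sorted[6] = iooeoiuoiiai$
  sorted[7] = iuoiiai$iooeo
  sorted[8] = oeoiuoiiai$io
  sorted[9] = oiiai$iooeoiu
  sorted[10] = oiuoiiai$iooe
  sorted[11] = ooeoiuoiiai$i
  sorted[12] = uoiiai$iooeoi
sorted[7] = iuoiiai$iooeo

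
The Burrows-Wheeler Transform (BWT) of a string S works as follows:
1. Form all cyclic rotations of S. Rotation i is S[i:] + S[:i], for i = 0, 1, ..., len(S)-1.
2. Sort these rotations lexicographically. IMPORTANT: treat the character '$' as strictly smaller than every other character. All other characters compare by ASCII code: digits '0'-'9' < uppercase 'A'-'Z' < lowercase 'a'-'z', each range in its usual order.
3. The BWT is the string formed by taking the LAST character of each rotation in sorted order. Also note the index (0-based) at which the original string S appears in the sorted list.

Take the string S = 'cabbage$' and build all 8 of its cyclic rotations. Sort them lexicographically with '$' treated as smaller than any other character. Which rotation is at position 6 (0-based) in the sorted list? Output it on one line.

Answer: e$cabbag

Derivation:
All 8 rotations (rotation i = S[i:]+S[:i]):
  rot[0] = cabbage$
  rot[1] = abbage$c
  rot[2] = bbage$ca
  rot[3] = bage$cab
  rot[4] = age$cabb
  rot[5] = ge$cabba
  rot[6] = e$cabbag
  rot[7] = $cabbage
Sorted (with $ < everything):
  sorted[0] = $cabbage
  sorted[1] = abbage$c
  sorted[2] = age$cabb
  sorted[3] = bage$cab
  sorted[4] = bbage$ca
  sorted[5] = cabbage$
  sorted[6] = e$cabbag
  sorted[7] = ge$cabba
sorted[6] = e$cabbag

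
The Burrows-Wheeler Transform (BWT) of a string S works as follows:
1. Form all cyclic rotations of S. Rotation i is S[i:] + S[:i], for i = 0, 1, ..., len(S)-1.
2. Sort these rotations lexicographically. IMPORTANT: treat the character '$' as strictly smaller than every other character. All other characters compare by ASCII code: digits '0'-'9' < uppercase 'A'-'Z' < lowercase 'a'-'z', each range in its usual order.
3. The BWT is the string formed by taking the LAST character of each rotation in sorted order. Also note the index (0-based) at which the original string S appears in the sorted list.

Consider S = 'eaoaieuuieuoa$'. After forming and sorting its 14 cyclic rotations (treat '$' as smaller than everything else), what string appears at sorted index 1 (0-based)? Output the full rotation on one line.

All 14 rotations (rotation i = S[i:]+S[:i]):
  rot[0] = eaoaieuuieuoa$
  rot[1] = aoaieuuieuoa$e
  rot[2] = oaieuuieuoa$ea
  rot[3] = aieuuieuoa$eao
  rot[4] = ieuuieuoa$eaoa
  rot[5] = euuieuoa$eaoai
  rot[6] = uuieuoa$eaoaie
  rot[7] = uieuoa$eaoaieu
  rot[8] = ieuoa$eaoaieuu
  rot[9] = euoa$eaoaieuui
  rot[10] = uoa$eaoaieuuie
  rot[11] = oa$eaoaieuuieu
  rot[12] = a$eaoaieuuieuo
  rot[13] = $eaoaieuuieuoa
Sorted (with $ < everything):
  sorted[0] = $eaoaieuuieuoa
  sorted[1] = a$eaoaieuuieuo
  sorted[2] = aieuuieuoa$eao
  sorted[3] = aoaieuuieuoa$e
  sorted[4] = eaoaieuuieuoa$
  sorted[5] = euoa$eaoaieuui
  sorted[6] = euuieuoa$eaoai
  sorted[7] = ieuoa$eaoaieuu
  sorted[8] = ieuuieuoa$eaoa
  sorted[9] = oa$eaoaieuuieu
  sorted[10] = oaieuuieuoa$ea
  sorted[11] = uieuoa$eaoaieu
  sorted[12] = uoa$eaoaieuuie
  sorted[13] = uuieuoa$eaoaie
sorted[1] = a$eaoaieuuieuo

Answer: a$eaoaieuuieuo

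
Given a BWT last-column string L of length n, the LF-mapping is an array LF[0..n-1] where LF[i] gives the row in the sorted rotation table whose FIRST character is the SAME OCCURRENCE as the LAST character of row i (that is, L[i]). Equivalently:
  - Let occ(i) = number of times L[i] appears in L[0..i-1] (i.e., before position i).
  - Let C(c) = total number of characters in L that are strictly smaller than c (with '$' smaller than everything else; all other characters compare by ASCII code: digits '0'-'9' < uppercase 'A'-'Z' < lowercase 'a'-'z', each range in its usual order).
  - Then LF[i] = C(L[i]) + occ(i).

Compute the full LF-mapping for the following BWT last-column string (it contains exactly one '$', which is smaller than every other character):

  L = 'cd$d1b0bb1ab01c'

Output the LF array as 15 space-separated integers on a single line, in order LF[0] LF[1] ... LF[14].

Char counts: '$':1, '0':2, '1':3, 'a':1, 'b':4, 'c':2, 'd':2
C (first-col start): C('$')=0, C('0')=1, C('1')=3, C('a')=6, C('b')=7, C('c')=11, C('d')=13
L[0]='c': occ=0, LF[0]=C('c')+0=11+0=11
L[1]='d': occ=0, LF[1]=C('d')+0=13+0=13
L[2]='$': occ=0, LF[2]=C('$')+0=0+0=0
L[3]='d': occ=1, LF[3]=C('d')+1=13+1=14
L[4]='1': occ=0, LF[4]=C('1')+0=3+0=3
L[5]='b': occ=0, LF[5]=C('b')+0=7+0=7
L[6]='0': occ=0, LF[6]=C('0')+0=1+0=1
L[7]='b': occ=1, LF[7]=C('b')+1=7+1=8
L[8]='b': occ=2, LF[8]=C('b')+2=7+2=9
L[9]='1': occ=1, LF[9]=C('1')+1=3+1=4
L[10]='a': occ=0, LF[10]=C('a')+0=6+0=6
L[11]='b': occ=3, LF[11]=C('b')+3=7+3=10
L[12]='0': occ=1, LF[12]=C('0')+1=1+1=2
L[13]='1': occ=2, LF[13]=C('1')+2=3+2=5
L[14]='c': occ=1, LF[14]=C('c')+1=11+1=12

Answer: 11 13 0 14 3 7 1 8 9 4 6 10 2 5 12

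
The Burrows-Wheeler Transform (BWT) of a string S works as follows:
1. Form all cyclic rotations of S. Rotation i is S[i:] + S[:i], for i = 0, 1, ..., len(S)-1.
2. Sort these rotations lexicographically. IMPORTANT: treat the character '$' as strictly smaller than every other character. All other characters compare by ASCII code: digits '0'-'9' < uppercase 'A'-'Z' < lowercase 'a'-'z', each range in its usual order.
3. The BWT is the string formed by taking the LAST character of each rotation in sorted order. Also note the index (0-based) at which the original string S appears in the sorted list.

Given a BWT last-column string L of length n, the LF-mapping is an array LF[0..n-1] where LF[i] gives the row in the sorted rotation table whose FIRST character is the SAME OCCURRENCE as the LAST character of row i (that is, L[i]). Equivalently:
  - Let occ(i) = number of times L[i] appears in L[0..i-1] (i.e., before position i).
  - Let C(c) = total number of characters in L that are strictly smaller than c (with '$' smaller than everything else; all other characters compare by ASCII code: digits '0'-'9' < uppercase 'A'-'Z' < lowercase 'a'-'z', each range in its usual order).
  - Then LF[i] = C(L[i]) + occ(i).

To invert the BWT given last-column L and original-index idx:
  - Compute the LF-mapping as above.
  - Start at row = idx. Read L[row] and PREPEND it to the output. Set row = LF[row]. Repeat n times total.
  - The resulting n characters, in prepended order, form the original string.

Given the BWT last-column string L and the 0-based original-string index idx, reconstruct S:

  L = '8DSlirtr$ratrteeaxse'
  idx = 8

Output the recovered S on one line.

Answer: extraterrestrialSD8$

Derivation:
LF mapping: 1 2 3 10 9 11 16 12 0 13 4 17 14 18 6 7 5 19 15 8
Walk LF starting at row 8, prepending L[row]:
  step 1: row=8, L[8]='$', prepend. Next row=LF[8]=0
  step 2: row=0, L[0]='8', prepend. Next row=LF[0]=1
  step 3: row=1, L[1]='D', prepend. Next row=LF[1]=2
  step 4: row=2, L[2]='S', prepend. Next row=LF[2]=3
  step 5: row=3, L[3]='l', prepend. Next row=LF[3]=10
  step 6: row=10, L[10]='a', prepend. Next row=LF[10]=4
  step 7: row=4, L[4]='i', prepend. Next row=LF[4]=9
  step 8: row=9, L[9]='r', prepend. Next row=LF[9]=13
  step 9: row=13, L[13]='t', prepend. Next row=LF[13]=18
  step 10: row=18, L[18]='s', prepend. Next row=LF[18]=15
  step 11: row=15, L[15]='e', prepend. Next row=LF[15]=7
  step 12: row=7, L[7]='r', prepend. Next row=LF[7]=12
  step 13: row=12, L[12]='r', prepend. Next row=LF[12]=14
  step 14: row=14, L[14]='e', prepend. Next row=LF[14]=6
  step 15: row=6, L[6]='t', prepend. Next row=LF[6]=16
  step 16: row=16, L[16]='a', prepend. Next row=LF[16]=5
  step 17: row=5, L[5]='r', prepend. Next row=LF[5]=11
  step 18: row=11, L[11]='t', prepend. Next row=LF[11]=17
  step 19: row=17, L[17]='x', prepend. Next row=LF[17]=19
  step 20: row=19, L[19]='e', prepend. Next row=LF[19]=8
Reversed output: extraterrestrialSD8$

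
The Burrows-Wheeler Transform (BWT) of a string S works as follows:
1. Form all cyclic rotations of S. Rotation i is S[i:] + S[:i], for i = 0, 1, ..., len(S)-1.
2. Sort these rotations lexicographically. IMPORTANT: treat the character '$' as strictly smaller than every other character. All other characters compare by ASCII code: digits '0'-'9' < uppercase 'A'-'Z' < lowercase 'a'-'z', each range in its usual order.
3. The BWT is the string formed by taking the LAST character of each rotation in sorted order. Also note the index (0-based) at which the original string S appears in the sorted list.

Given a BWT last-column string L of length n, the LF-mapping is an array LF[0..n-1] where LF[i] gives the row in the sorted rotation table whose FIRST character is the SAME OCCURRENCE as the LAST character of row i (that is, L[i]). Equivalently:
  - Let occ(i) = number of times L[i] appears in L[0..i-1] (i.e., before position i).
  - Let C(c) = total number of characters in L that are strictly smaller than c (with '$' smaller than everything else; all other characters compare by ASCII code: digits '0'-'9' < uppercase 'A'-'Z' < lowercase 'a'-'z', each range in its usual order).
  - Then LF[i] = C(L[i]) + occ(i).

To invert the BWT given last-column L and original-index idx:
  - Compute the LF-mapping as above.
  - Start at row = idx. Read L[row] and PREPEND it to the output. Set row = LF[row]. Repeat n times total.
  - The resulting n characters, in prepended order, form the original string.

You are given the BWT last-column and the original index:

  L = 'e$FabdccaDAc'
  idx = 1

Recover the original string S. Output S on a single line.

Answer: AdaccbaFDce$

Derivation:
LF mapping: 11 0 3 4 6 10 7 8 5 2 1 9
Walk LF starting at row 1, prepending L[row]:
  step 1: row=1, L[1]='$', prepend. Next row=LF[1]=0
  step 2: row=0, L[0]='e', prepend. Next row=LF[0]=11
  step 3: row=11, L[11]='c', prepend. Next row=LF[11]=9
  step 4: row=9, L[9]='D', prepend. Next row=LF[9]=2
  step 5: row=2, L[2]='F', prepend. Next row=LF[2]=3
  step 6: row=3, L[3]='a', prepend. Next row=LF[3]=4
  step 7: row=4, L[4]='b', prepend. Next row=LF[4]=6
  step 8: row=6, L[6]='c', prepend. Next row=LF[6]=7
  step 9: row=7, L[7]='c', prepend. Next row=LF[7]=8
  step 10: row=8, L[8]='a', prepend. Next row=LF[8]=5
  step 11: row=5, L[5]='d', prepend. Next row=LF[5]=10
  step 12: row=10, L[10]='A', prepend. Next row=LF[10]=1
Reversed output: AdaccbaFDce$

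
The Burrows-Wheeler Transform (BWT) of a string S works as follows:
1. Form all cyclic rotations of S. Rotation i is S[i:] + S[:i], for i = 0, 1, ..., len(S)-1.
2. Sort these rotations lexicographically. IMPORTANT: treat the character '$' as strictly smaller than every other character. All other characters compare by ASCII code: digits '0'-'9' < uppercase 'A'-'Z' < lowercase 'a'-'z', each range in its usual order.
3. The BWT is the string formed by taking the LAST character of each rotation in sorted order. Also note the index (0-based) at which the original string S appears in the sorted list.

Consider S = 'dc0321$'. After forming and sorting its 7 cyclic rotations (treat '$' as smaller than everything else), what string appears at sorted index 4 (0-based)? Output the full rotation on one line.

Answer: 321$dc0

Derivation:
All 7 rotations (rotation i = S[i:]+S[:i]):
  rot[0] = dc0321$
  rot[1] = c0321$d
  rot[2] = 0321$dc
  rot[3] = 321$dc0
  rot[4] = 21$dc03
  rot[5] = 1$dc032
  rot[6] = $dc0321
Sorted (with $ < everything):
  sorted[0] = $dc0321
  sorted[1] = 0321$dc
  sorted[2] = 1$dc032
  sorted[3] = 21$dc03
  sorted[4] = 321$dc0
  sorted[5] = c0321$d
  sorted[6] = dc0321$
sorted[4] = 321$dc0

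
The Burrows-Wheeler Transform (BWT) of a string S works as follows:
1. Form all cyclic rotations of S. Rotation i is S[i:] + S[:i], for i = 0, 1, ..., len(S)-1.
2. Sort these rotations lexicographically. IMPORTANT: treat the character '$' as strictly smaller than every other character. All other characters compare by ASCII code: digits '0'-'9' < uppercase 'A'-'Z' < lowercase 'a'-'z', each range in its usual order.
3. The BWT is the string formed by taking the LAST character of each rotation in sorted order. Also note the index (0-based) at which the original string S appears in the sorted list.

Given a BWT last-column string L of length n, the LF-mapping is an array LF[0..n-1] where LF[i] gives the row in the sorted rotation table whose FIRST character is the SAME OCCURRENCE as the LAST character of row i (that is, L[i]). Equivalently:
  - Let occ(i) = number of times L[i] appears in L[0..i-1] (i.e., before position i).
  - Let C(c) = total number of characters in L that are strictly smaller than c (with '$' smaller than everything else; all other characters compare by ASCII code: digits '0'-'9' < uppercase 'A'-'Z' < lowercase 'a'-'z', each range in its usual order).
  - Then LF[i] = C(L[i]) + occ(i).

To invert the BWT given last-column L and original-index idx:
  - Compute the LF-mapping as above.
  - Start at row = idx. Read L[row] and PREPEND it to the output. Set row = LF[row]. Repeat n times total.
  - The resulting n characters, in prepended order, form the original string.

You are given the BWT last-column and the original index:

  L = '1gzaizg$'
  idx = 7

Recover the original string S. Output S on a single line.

Answer: zigzag1$

Derivation:
LF mapping: 1 3 6 2 5 7 4 0
Walk LF starting at row 7, prepending L[row]:
  step 1: row=7, L[7]='$', prepend. Next row=LF[7]=0
  step 2: row=0, L[0]='1', prepend. Next row=LF[0]=1
  step 3: row=1, L[1]='g', prepend. Next row=LF[1]=3
  step 4: row=3, L[3]='a', prepend. Next row=LF[3]=2
  step 5: row=2, L[2]='z', prepend. Next row=LF[2]=6
  step 6: row=6, L[6]='g', prepend. Next row=LF[6]=4
  step 7: row=4, L[4]='i', prepend. Next row=LF[4]=5
  step 8: row=5, L[5]='z', prepend. Next row=LF[5]=7
Reversed output: zigzag1$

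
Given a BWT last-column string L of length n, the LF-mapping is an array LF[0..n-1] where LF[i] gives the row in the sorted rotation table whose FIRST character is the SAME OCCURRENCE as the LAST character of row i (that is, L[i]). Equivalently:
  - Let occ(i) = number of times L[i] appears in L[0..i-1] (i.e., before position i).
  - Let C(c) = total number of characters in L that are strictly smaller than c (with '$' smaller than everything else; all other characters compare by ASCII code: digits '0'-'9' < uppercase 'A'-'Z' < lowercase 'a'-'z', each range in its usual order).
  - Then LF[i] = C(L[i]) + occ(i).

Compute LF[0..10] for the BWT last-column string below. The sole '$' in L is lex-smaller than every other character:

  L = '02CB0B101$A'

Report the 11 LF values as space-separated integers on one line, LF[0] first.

Char counts: '$':1, '0':3, '1':2, '2':1, 'A':1, 'B':2, 'C':1
C (first-col start): C('$')=0, C('0')=1, C('1')=4, C('2')=6, C('A')=7, C('B')=8, C('C')=10
L[0]='0': occ=0, LF[0]=C('0')+0=1+0=1
L[1]='2': occ=0, LF[1]=C('2')+0=6+0=6
L[2]='C': occ=0, LF[2]=C('C')+0=10+0=10
L[3]='B': occ=0, LF[3]=C('B')+0=8+0=8
L[4]='0': occ=1, LF[4]=C('0')+1=1+1=2
L[5]='B': occ=1, LF[5]=C('B')+1=8+1=9
L[6]='1': occ=0, LF[6]=C('1')+0=4+0=4
L[7]='0': occ=2, LF[7]=C('0')+2=1+2=3
L[8]='1': occ=1, LF[8]=C('1')+1=4+1=5
L[9]='$': occ=0, LF[9]=C('$')+0=0+0=0
L[10]='A': occ=0, LF[10]=C('A')+0=7+0=7

Answer: 1 6 10 8 2 9 4 3 5 0 7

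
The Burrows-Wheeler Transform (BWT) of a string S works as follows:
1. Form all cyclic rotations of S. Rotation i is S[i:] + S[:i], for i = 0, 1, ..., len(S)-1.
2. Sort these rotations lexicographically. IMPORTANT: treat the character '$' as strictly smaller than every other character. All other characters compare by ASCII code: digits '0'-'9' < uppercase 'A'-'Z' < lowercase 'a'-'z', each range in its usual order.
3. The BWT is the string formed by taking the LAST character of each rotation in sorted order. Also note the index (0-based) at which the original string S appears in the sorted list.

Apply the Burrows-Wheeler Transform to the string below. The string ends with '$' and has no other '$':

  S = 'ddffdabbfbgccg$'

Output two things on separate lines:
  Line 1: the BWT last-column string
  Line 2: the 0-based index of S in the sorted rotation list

All 15 rotations (rotation i = S[i:]+S[:i]):
  rot[0] = ddffdabbfbgccg$
  rot[1] = dffdabbfbgccg$d
  rot[2] = ffdabbfbgccg$dd
  rot[3] = fdabbfbgccg$ddf
  rot[4] = dabbfbgccg$ddff
  rot[5] = abbfbgccg$ddffd
  rot[6] = bbfbgccg$ddffda
  rot[7] = bfbgccg$ddffdab
  rot[8] = fbgccg$ddffdabb
  rot[9] = bgccg$ddffdabbf
  rot[10] = gccg$ddffdabbfb
  rot[11] = ccg$ddffdabbfbg
  rot[12] = cg$ddffdabbfbgc
  rot[13] = g$ddffdabbfbgcc
  rot[14] = $ddffdabbfbgccg
Sorted (with $ < everything):
  sorted[0] = $ddffdabbfbgccg  (last char: 'g')
  sorted[1] = abbfbgccg$ddffd  (last char: 'd')
  sorted[2] = bbfbgccg$ddffda  (last char: 'a')
  sorted[3] = bfbgccg$ddffdab  (last char: 'b')
  sorted[4] = bgccg$ddffdabbf  (last char: 'f')
  sorted[5] = ccg$ddffdabbfbg  (last char: 'g')
  sorted[6] = cg$ddffdabbfbgc  (last char: 'c')
  sorted[7] = dabbfbgccg$ddff  (last char: 'f')
  sorted[8] = ddffdabbfbgccg$  (last char: '$')
  sorted[9] = dffdabbfbgccg$d  (last char: 'd')
  sorted[10] = fbgccg$ddffdabb  (last char: 'b')
  sorted[11] = fdabbfbgccg$ddf  (last char: 'f')
  sorted[12] = ffdabbfbgccg$dd  (last char: 'd')
  sorted[13] = g$ddffdabbfbgcc  (last char: 'c')
  sorted[14] = gccg$ddffdabbfb  (last char: 'b')
Last column: gdabfgcf$dbfdcb
Original string S is at sorted index 8

Answer: gdabfgcf$dbfdcb
8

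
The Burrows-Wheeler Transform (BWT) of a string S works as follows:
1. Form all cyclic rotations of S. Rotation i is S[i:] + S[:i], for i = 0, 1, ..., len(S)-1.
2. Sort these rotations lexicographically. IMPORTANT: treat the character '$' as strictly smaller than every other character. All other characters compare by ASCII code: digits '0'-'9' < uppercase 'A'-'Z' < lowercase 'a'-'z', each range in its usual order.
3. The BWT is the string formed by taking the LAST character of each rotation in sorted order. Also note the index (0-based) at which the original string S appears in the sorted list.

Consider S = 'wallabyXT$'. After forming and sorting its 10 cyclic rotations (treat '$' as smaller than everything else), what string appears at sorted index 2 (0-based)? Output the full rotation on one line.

All 10 rotations (rotation i = S[i:]+S[:i]):
  rot[0] = wallabyXT$
  rot[1] = allabyXT$w
  rot[2] = llabyXT$wa
  rot[3] = labyXT$wal
  rot[4] = abyXT$wall
  rot[5] = byXT$walla
  rot[6] = yXT$wallab
  rot[7] = XT$wallaby
  rot[8] = T$wallabyX
  rot[9] = $wallabyXT
Sorted (with $ < everything):
  sorted[0] = $wallabyXT
  sorted[1] = T$wallabyX
  sorted[2] = XT$wallaby
  sorted[3] = abyXT$wall
  sorted[4] = allabyXT$w
  sorted[5] = byXT$walla
  sorted[6] = labyXT$wal
  sorted[7] = llabyXT$wa
  sorted[8] = wallabyXT$
  sorted[9] = yXT$wallab
sorted[2] = XT$wallaby

Answer: XT$wallaby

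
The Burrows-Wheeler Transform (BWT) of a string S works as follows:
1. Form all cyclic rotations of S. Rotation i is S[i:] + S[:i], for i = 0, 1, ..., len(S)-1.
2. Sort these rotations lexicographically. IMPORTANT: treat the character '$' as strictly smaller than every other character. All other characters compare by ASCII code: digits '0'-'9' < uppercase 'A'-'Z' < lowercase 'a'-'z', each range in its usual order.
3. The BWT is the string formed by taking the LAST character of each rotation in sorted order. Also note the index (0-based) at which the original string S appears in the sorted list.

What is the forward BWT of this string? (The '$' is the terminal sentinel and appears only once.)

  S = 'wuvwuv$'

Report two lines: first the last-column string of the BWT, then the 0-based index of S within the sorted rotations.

All 7 rotations (rotation i = S[i:]+S[:i]):
  rot[0] = wuvwuv$
  rot[1] = uvwuv$w
  rot[2] = vwuv$wu
  rot[3] = wuv$wuv
  rot[4] = uv$wuvw
  rot[5] = v$wuvwu
  rot[6] = $wuvwuv
Sorted (with $ < everything):
  sorted[0] = $wuvwuv  (last char: 'v')
  sorted[1] = uv$wuvw  (last char: 'w')
  sorted[2] = uvwuv$w  (last char: 'w')
  sorted[3] = v$wuvwu  (last char: 'u')
  sorted[4] = vwuv$wu  (last char: 'u')
  sorted[5] = wuv$wuv  (last char: 'v')
  sorted[6] = wuvwuv$  (last char: '$')
Last column: vwwuuv$
Original string S is at sorted index 6

Answer: vwwuuv$
6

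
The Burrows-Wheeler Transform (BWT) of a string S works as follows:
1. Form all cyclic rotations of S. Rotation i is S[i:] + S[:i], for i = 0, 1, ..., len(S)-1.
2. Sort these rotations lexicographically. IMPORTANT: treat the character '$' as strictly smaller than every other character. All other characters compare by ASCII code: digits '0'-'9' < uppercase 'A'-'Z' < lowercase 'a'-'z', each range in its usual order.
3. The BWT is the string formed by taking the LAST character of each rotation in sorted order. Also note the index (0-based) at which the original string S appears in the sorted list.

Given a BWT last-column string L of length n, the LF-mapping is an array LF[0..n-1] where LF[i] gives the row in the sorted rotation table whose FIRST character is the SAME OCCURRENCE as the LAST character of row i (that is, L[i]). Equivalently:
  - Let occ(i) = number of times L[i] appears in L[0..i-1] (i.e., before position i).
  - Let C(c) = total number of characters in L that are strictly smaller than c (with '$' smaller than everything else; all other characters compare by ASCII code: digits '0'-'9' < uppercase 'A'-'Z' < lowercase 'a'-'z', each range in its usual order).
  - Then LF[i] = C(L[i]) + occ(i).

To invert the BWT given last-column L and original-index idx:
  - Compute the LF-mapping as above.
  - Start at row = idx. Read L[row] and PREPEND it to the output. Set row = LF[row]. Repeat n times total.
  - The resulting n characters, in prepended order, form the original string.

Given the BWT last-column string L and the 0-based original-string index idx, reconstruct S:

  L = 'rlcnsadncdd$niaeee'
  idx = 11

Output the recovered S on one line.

Answer: incandescenladder$

Derivation:
LF mapping: 16 12 3 13 17 1 5 14 4 6 7 0 15 11 2 8 9 10
Walk LF starting at row 11, prepending L[row]:
  step 1: row=11, L[11]='$', prepend. Next row=LF[11]=0
  step 2: row=0, L[0]='r', prepend. Next row=LF[0]=16
  step 3: row=16, L[16]='e', prepend. Next row=LF[16]=9
  step 4: row=9, L[9]='d', prepend. Next row=LF[9]=6
  step 5: row=6, L[6]='d', prepend. Next row=LF[6]=5
  step 6: row=5, L[5]='a', prepend. Next row=LF[5]=1
  step 7: row=1, L[1]='l', prepend. Next row=LF[1]=12
  step 8: row=12, L[12]='n', prepend. Next row=LF[12]=15
  step 9: row=15, L[15]='e', prepend. Next row=LF[15]=8
  step 10: row=8, L[8]='c', prepend. Next row=LF[8]=4
  step 11: row=4, L[4]='s', prepend. Next row=LF[4]=17
  step 12: row=17, L[17]='e', prepend. Next row=LF[17]=10
  step 13: row=10, L[10]='d', prepend. Next row=LF[10]=7
  step 14: row=7, L[7]='n', prepend. Next row=LF[7]=14
  step 15: row=14, L[14]='a', prepend. Next row=LF[14]=2
  step 16: row=2, L[2]='c', prepend. Next row=LF[2]=3
  step 17: row=3, L[3]='n', prepend. Next row=LF[3]=13
  step 18: row=13, L[13]='i', prepend. Next row=LF[13]=11
Reversed output: incandescenladder$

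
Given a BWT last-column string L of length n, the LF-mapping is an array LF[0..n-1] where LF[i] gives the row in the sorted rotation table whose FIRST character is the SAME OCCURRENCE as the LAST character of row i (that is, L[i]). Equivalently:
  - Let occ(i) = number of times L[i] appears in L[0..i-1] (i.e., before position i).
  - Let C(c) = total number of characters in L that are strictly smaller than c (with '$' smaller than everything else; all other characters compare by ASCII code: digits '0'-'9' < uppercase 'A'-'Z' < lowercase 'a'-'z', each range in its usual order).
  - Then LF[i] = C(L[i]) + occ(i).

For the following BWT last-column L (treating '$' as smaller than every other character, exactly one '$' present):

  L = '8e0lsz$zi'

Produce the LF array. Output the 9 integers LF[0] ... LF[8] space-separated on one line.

Char counts: '$':1, '0':1, '8':1, 'e':1, 'i':1, 'l':1, 's':1, 'z':2
C (first-col start): C('$')=0, C('0')=1, C('8')=2, C('e')=3, C('i')=4, C('l')=5, C('s')=6, C('z')=7
L[0]='8': occ=0, LF[0]=C('8')+0=2+0=2
L[1]='e': occ=0, LF[1]=C('e')+0=3+0=3
L[2]='0': occ=0, LF[2]=C('0')+0=1+0=1
L[3]='l': occ=0, LF[3]=C('l')+0=5+0=5
L[4]='s': occ=0, LF[4]=C('s')+0=6+0=6
L[5]='z': occ=0, LF[5]=C('z')+0=7+0=7
L[6]='$': occ=0, LF[6]=C('$')+0=0+0=0
L[7]='z': occ=1, LF[7]=C('z')+1=7+1=8
L[8]='i': occ=0, LF[8]=C('i')+0=4+0=4

Answer: 2 3 1 5 6 7 0 8 4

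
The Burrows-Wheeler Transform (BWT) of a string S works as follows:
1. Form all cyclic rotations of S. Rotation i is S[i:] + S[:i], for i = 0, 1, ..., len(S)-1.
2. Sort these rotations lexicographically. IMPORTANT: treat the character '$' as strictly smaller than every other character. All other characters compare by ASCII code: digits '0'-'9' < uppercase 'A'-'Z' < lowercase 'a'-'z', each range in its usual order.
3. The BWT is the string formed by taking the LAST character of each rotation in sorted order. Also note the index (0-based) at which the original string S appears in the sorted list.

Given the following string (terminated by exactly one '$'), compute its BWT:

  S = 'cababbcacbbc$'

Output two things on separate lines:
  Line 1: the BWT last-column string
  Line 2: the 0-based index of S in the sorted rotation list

All 13 rotations (rotation i = S[i:]+S[:i]):
  rot[0] = cababbcacbbc$
  rot[1] = ababbcacbbc$c
  rot[2] = babbcacbbc$ca
  rot[3] = abbcacbbc$cab
  rot[4] = bbcacbbc$caba
  rot[5] = bcacbbc$cabab
  rot[6] = cacbbc$cababb
  rot[7] = acbbc$cababbc
  rot[8] = cbbc$cababbca
  rot[9] = bbc$cababbcac
  rot[10] = bc$cababbcacb
  rot[11] = c$cababbcacbb
  rot[12] = $cababbcacbbc
Sorted (with $ < everything):
  sorted[0] = $cababbcacbbc  (last char: 'c')
  sorted[1] = ababbcacbbc$c  (last char: 'c')
  sorted[2] = abbcacbbc$cab  (last char: 'b')
  sorted[3] = acbbc$cababbc  (last char: 'c')
  sorted[4] = babbcacbbc$ca  (last char: 'a')
  sorted[5] = bbc$cababbcac  (last char: 'c')
  sorted[6] = bbcacbbc$caba  (last char: 'a')
  sorted[7] = bc$cababbcacb  (last char: 'b')
  sorted[8] = bcacbbc$cabab  (last char: 'b')
  sorted[9] = c$cababbcacbb  (last char: 'b')
  sorted[10] = cababbcacbbc$  (last char: '$')
  sorted[11] = cacbbc$cababb  (last char: 'b')
  sorted[12] = cbbc$cababbca  (last char: 'a')
Last column: ccbcacabbb$ba
Original string S is at sorted index 10

Answer: ccbcacabbb$ba
10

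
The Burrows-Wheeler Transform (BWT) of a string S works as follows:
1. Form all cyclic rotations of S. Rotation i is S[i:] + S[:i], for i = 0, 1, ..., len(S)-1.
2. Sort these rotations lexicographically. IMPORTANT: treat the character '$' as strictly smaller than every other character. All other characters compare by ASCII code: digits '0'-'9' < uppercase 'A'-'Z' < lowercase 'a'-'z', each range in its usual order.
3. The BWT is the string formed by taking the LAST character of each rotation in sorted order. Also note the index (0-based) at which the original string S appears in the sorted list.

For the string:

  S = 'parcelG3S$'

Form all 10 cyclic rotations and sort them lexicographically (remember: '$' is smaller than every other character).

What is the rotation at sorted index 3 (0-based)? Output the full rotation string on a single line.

Answer: S$parcelG3

Derivation:
All 10 rotations (rotation i = S[i:]+S[:i]):
  rot[0] = parcelG3S$
  rot[1] = arcelG3S$p
  rot[2] = rcelG3S$pa
  rot[3] = celG3S$par
  rot[4] = elG3S$parc
  rot[5] = lG3S$parce
  rot[6] = G3S$parcel
  rot[7] = 3S$parcelG
  rot[8] = S$parcelG3
  rot[9] = $parcelG3S
Sorted (with $ < everything):
  sorted[0] = $parcelG3S
  sorted[1] = 3S$parcelG
  sorted[2] = G3S$parcel
  sorted[3] = S$parcelG3
  sorted[4] = arcelG3S$p
  sorted[5] = celG3S$par
  sorted[6] = elG3S$parc
  sorted[7] = lG3S$parce
  sorted[8] = parcelG3S$
  sorted[9] = rcelG3S$pa
sorted[3] = S$parcelG3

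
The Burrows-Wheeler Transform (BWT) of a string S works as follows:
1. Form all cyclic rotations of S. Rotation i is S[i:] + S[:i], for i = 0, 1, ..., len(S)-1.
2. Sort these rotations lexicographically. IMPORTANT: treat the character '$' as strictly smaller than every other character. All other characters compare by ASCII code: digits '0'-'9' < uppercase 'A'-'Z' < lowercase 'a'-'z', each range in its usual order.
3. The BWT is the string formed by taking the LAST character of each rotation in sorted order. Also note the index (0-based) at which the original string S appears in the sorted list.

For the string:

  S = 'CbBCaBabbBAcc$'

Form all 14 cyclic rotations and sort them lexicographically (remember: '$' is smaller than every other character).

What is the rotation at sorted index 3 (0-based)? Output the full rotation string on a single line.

All 14 rotations (rotation i = S[i:]+S[:i]):
  rot[0] = CbBCaBabbBAcc$
  rot[1] = bBCaBabbBAcc$C
  rot[2] = BCaBabbBAcc$Cb
  rot[3] = CaBabbBAcc$CbB
  rot[4] = aBabbBAcc$CbBC
  rot[5] = BabbBAcc$CbBCa
  rot[6] = abbBAcc$CbBCaB
  rot[7] = bbBAcc$CbBCaBa
  rot[8] = bBAcc$CbBCaBab
  rot[9] = BAcc$CbBCaBabb
  rot[10] = Acc$CbBCaBabbB
  rot[11] = cc$CbBCaBabbBA
  rot[12] = c$CbBCaBabbBAc
  rot[13] = $CbBCaBabbBAcc
Sorted (with $ < everything):
  sorted[0] = $CbBCaBabbBAcc
  sorted[1] = Acc$CbBCaBabbB
  sorted[2] = BAcc$CbBCaBabb
  sorted[3] = BCaBabbBAcc$Cb
  sorted[4] = BabbBAcc$CbBCa
  sorted[5] = CaBabbBAcc$CbB
  sorted[6] = CbBCaBabbBAcc$
  sorted[7] = aBabbBAcc$CbBC
  sorted[8] = abbBAcc$CbBCaB
  sorted[9] = bBAcc$CbBCaBab
  sorted[10] = bBCaBabbBAcc$C
  sorted[11] = bbBAcc$CbBCaBa
  sorted[12] = c$CbBCaBabbBAc
  sorted[13] = cc$CbBCaBabbBA
sorted[3] = BCaBabbBAcc$Cb

Answer: BCaBabbBAcc$Cb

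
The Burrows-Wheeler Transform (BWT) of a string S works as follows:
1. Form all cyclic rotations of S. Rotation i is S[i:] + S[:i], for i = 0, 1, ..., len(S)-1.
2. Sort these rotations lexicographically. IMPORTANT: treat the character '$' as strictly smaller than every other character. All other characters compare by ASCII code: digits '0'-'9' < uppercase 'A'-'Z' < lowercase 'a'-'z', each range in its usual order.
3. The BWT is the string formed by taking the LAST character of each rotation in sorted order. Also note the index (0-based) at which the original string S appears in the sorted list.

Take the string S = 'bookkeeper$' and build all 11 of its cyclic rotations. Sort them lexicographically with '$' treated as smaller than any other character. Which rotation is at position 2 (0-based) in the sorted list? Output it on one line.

Answer: eeper$bookk

Derivation:
All 11 rotations (rotation i = S[i:]+S[:i]):
  rot[0] = bookkeeper$
  rot[1] = ookkeeper$b
  rot[2] = okkeeper$bo
  rot[3] = kkeeper$boo
  rot[4] = keeper$book
  rot[5] = eeper$bookk
  rot[6] = eper$bookke
  rot[7] = per$bookkee
  rot[8] = er$bookkeep
  rot[9] = r$bookkeepe
  rot[10] = $bookkeeper
Sorted (with $ < everything):
  sorted[0] = $bookkeeper
  sorted[1] = bookkeeper$
  sorted[2] = eeper$bookk
  sorted[3] = eper$bookke
  sorted[4] = er$bookkeep
  sorted[5] = keeper$book
  sorted[6] = kkeeper$boo
  sorted[7] = okkeeper$bo
  sorted[8] = ookkeeper$b
  sorted[9] = per$bookkee
  sorted[10] = r$bookkeepe
sorted[2] = eeper$bookk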